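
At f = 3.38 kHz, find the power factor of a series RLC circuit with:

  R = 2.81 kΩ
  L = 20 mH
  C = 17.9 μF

Step 1 — Angular frequency: ω = 2π·f = 2π·3380 = 2.124e+04 rad/s.
Step 2 — Component impedances:
  R: Z = R = 2810 Ω
  L: Z = jωL = j·2.124e+04·0.02 = 0 + j424.7 Ω
  C: Z = 1/(jωC) = -j/(ω·C) = 0 - j2.631 Ω
Step 3 — Series combination: Z_total = R + L + C = 2810 + j422.1 Ω = 2842∠8.5° Ω.
Step 4 — Power factor: PF = cos(φ) = Re(Z)/|Z| = 2810/2841.5 = 0.9889.
Step 5 — Type: Im(Z) = 422.1 ⇒ lagging (phase φ = 8.5°).

PF = 0.9889 (lagging, φ = 8.5°)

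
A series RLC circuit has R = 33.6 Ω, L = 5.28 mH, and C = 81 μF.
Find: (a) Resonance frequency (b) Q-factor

Step 1 — Resonance condition Im(Z)=0 gives ω₀ = 1/√(LC).
Step 2 — ω₀ = 1/√(0.00528·8.1e-05) = 1529 rad/s.
Step 3 — f₀ = ω₀/(2π) = 243.4 Hz.
Step 4 — Series Q: Q = ω₀L/R = 1529·0.00528/33.6 = 0.2403.

(a) f₀ = 243.4 Hz  (b) Q = 0.2403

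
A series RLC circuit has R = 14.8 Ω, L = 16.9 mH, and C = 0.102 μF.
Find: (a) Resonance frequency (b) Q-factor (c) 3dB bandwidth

Step 1 — Resonance: ω₀ = 1/√(LC) = 1/√(0.0169·1.02e-07) = 2.409e+04 rad/s.
Step 2 — f₀ = ω₀/(2π) = 3833 Hz.
Step 3 — Series Q: Q = ω₀L/R = 2.409e+04·0.0169/14.8 = 27.5.
Step 4 — Bandwidth: Δω = ω₀/Q = 875.7 rad/s; BW = Δω/(2π) = 139.4 Hz.

(a) f₀ = 3833 Hz  (b) Q = 27.5  (c) BW = 139.4 Hz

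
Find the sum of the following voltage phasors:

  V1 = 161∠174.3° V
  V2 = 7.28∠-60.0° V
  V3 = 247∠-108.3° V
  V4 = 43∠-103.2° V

Step 1 — Convert each phasor to rectangular form:
  V1 = 161·(cos(174.3°) + j·sin(174.3°)) = -160.2 + j15.99 V
  V2 = 7.28·(cos(-60.0°) + j·sin(-60.0°)) = 3.64 - j6.305 V
  V3 = 247·(cos(-108.3°) + j·sin(-108.3°)) = -77.56 - j234.5 V
  V4 = 43·(cos(-103.2°) + j·sin(-103.2°)) = -9.819 - j41.86 V
Step 2 — Sum components: V_total = -243.9 - j266.7 V.
Step 3 — Convert to polar: |V_total| = 361.4 V, ∠V_total = -132.4°.

V_total = 361.4∠-132.4° V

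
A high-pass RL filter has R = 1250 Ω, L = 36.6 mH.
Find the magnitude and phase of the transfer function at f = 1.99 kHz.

Step 1 — Angular frequency: ω = 2π·1990 = 1.25e+04 rad/s.
Step 2 — Transfer function: H(jω) = jωL/(R + jωL).
Step 3 — Numerator jωL = j·457.6; denominator R + jωL = 1250 + j457.6.
Step 4 — H = 0.1182 + j0.3228.
Step 5 — Magnitude: |H| = 0.3438 (-9.3 dB); phase: φ = 69.9°.

|H| = 0.3438 (-9.3 dB), φ = 69.9°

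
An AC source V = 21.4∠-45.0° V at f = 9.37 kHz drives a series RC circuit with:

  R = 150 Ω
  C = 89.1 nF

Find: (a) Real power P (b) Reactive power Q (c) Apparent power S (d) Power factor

Step 1 — Angular frequency: ω = 2π·f = 2π·9370 = 5.887e+04 rad/s.
Step 2 — Component impedances:
  R: Z = R = 150 Ω
  C: Z = 1/(jωC) = -j/(ω·C) = 0 - j190.6 Ω
Step 3 — Series combination: Z_total = R + C = 150 - j190.6 Ω = 242.6∠-51.8° Ω.
Step 4 — Source phasor: V = 21.4∠-45.0° V = 15.13 - j15.13 V.
Step 5 — Current: I = V / Z = 0.0876 + j0.01045 A = 0.08822∠6.8° A.
Step 6 — Complex power: S = V·I* = 1.167 - j1.484 VA.
Step 7 — Real power: P = Re(S) = 1.167 W.
Step 8 — Reactive power: Q = Im(S) = -1.484 VAR.
Step 9 — Apparent power: |S| = 1.888 VA.
Step 10 — Power factor: PF = P/|S| = 0.6184 (leading).

(a) P = 1.167 W  (b) Q = -1.484 VAR  (c) S = 1.888 VA  (d) PF = 0.6184 (leading)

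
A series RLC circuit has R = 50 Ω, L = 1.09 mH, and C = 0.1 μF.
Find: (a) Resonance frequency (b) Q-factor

Step 1 — Resonance condition Im(Z)=0 gives ω₀ = 1/√(LC).
Step 2 — ω₀ = 1/√(0.00109·1e-07) = 9.578e+04 rad/s.
Step 3 — f₀ = ω₀/(2π) = 1.524e+04 Hz.
Step 4 — Series Q: Q = ω₀L/R = 9.578e+04·0.00109/50 = 2.088.

(a) f₀ = 1.524e+04 Hz  (b) Q = 2.088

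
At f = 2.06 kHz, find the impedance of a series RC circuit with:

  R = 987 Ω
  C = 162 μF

Step 1 — Angular frequency: ω = 2π·f = 2π·2060 = 1.294e+04 rad/s.
Step 2 — Component impedances:
  R: Z = R = 987 Ω
  C: Z = 1/(jωC) = -j/(ω·C) = 0 - j0.4769 Ω
Step 3 — Series combination: Z_total = R + C = 987 - j0.4769 Ω = 987∠-0.0° Ω.

Z = 987 - j0.4769 Ω = 987∠-0.0° Ω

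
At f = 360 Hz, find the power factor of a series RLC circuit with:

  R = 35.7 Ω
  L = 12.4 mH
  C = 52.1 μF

Step 1 — Angular frequency: ω = 2π·f = 2π·360 = 2262 rad/s.
Step 2 — Component impedances:
  R: Z = R = 35.7 Ω
  L: Z = jωL = j·2262·0.0124 = 0 + j28.05 Ω
  C: Z = 1/(jωC) = -j/(ω·C) = 0 - j8.486 Ω
Step 3 — Series combination: Z_total = R + L + C = 35.7 + j19.56 Ω = 40.71∠28.7° Ω.
Step 4 — Power factor: PF = cos(φ) = Re(Z)/|Z| = 35.7/40.709 = 0.877.
Step 5 — Type: Im(Z) = 19.56 ⇒ lagging (phase φ = 28.7°).

PF = 0.877 (lagging, φ = 28.7°)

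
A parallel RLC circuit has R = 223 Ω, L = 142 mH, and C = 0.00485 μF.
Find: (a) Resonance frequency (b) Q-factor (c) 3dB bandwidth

Step 1 — Resonance: ω₀ = 1/√(LC) = 1/√(0.142·4.85e-09) = 3.811e+04 rad/s.
Step 2 — f₀ = ω₀/(2π) = 6065 Hz.
Step 3 — Parallel Q: Q = R/(ω₀L) = 223/(3.811e+04·0.142) = 0.04121.
Step 4 — Bandwidth: Δω = ω₀/Q = 9.246e+05 rad/s; BW = Δω/(2π) = 1.472e+05 Hz.

(a) f₀ = 6065 Hz  (b) Q = 0.04121  (c) BW = 1.472e+05 Hz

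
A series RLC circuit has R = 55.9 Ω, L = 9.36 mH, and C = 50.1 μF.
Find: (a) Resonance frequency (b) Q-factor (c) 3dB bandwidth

Step 1 — Resonance condition Im(Z)=0 gives ω₀ = 1/√(LC).
Step 2 — ω₀ = 1/√(0.00936·5.01e-05) = 1460 rad/s.
Step 3 — f₀ = ω₀/(2π) = 232.4 Hz.
Step 4 — Series Q: Q = ω₀L/R = 1460·0.00936/55.9 = 0.2445.
Step 5 — 3dB bandwidth: Δω = ω₀/Q = 5972 rad/s; BW = Δω/(2π) = 950.5 Hz.

(a) f₀ = 232.4 Hz  (b) Q = 0.2445  (c) BW = 950.5 Hz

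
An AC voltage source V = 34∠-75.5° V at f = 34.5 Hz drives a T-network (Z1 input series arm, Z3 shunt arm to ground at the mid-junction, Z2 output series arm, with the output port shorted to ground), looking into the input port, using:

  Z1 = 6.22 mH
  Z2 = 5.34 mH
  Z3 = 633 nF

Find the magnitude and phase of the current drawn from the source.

Step 1 — Angular frequency: ω = 2π·f = 2π·34.5 = 216.8 rad/s.
Step 2 — Component impedances:
  Z1: Z = jωL = j·216.8·0.00622 = 0 + j1.348 Ω
  Z2: Z = jωL = j·216.8·0.00534 = 0 + j1.158 Ω
  Z3: Z = 1/(jωC) = -j/(ω·C) = 0 - j7288 Ω
Step 3 — With the output port shorted to ground, the output series arm Z2 runs from the junction to ground; the shunt arm Z3 also runs from the junction to ground. They appear in parallel: Z3 || Z2 = 0 + j1.158 Ω.
Step 4 — Series with input arm Z1: Z_in = Z1 + (Z3 || Z2) = 0 + j2.506 Ω = 2.506∠90.0° Ω.
Step 5 — Source phasor: V = 34∠-75.5° V = 8.513 - j32.92 V.
Step 6 — Ohm's law: I = V / Z_total = (8.513 - j32.92) / (0 + j2.506) = -13.14 - j3.397 A.
Step 7 — Convert to polar: |I| = 13.57 A, ∠I = -165.5°.

I = 13.57∠-165.5° A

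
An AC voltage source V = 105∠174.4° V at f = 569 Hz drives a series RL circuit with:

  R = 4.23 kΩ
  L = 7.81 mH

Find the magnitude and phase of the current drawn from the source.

Step 1 — Angular frequency: ω = 2π·f = 2π·569 = 3575 rad/s.
Step 2 — Component impedances:
  R: Z = R = 4230 Ω
  L: Z = jωL = j·3575·0.00781 = 0 + j27.92 Ω
Step 3 — Series combination: Z_total = R + L = 4230 + j27.92 Ω = 4230∠0.4° Ω.
Step 4 — Source phasor: V = 105∠174.4° V = -104.5 + j10.25 V.
Step 5 — Ohm's law: I = V / Z_total = (-104.5 + j10.25) / (4230 + j27.92) = -0.02469 + j0.002585 A.
Step 6 — Convert to polar: |I| = 0.02482 A, ∠I = 174.0°.

I = 0.02482∠174.0° A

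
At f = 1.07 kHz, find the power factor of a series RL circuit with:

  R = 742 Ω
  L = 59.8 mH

Step 1 — Angular frequency: ω = 2π·f = 2π·1070 = 6723 rad/s.
Step 2 — Component impedances:
  R: Z = R = 742 Ω
  L: Z = jωL = j·6723·0.0598 = 0 + j402 Ω
Step 3 — Series combination: Z_total = R + L = 742 + j402 Ω = 843.9∠28.5° Ω.
Step 4 — Power factor: PF = cos(φ) = Re(Z)/|Z| = 742/843.92 = 0.8792.
Step 5 — Type: Im(Z) = 402 ⇒ lagging (phase φ = 28.5°).

PF = 0.8792 (lagging, φ = 28.5°)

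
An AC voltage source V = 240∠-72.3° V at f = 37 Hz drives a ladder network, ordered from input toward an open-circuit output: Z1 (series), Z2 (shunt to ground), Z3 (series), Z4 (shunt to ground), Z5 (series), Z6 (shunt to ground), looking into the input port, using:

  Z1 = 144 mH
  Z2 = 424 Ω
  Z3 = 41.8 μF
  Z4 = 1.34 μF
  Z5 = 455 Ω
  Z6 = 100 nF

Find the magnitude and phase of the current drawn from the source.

Step 1 — Angular frequency: ω = 2π·f = 2π·37 = 232.5 rad/s.
Step 2 — Component impedances:
  Z1: Z = jωL = j·232.5·0.144 = 0 + j33.48 Ω
  Z2: Z = R = 424 Ω
  Z3: Z = 1/(jωC) = -j/(ω·C) = 0 - j102.9 Ω
  Z4: Z = 1/(jωC) = -j/(ω·C) = 0 - j3210 Ω
  Z5: Z = R = 455 Ω
  Z6: Z = 1/(jωC) = -j/(ω·C) = 0 - j4.301e+04 Ω
Step 3 — Ladder network (open output): work backward from the far end, alternating series and parallel combinations. Z_in = 416.1 - j23.62 Ω = 416.8∠-3.2° Ω.
Step 4 — Source phasor: V = 240∠-72.3° V = 72.97 - j228.6 V.
Step 5 — Ohm's law: I = V / Z_total = (72.97 - j228.6) / (416.1 - j23.62) = 0.2059 - j0.5378 A.
Step 6 — Convert to polar: |I| = 0.5758 A, ∠I = -69.1°.

I = 0.5758∠-69.1° A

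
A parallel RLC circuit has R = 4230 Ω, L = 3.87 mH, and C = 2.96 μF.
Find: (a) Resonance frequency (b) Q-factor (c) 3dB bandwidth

Step 1 — Resonance: ω₀ = 1/√(LC) = 1/√(0.00387·2.96e-06) = 9343 rad/s.
Step 2 — f₀ = ω₀/(2π) = 1487 Hz.
Step 3 — Parallel Q: Q = R/(ω₀L) = 4230/(9343·0.00387) = 117.
Step 4 — Bandwidth: Δω = ω₀/Q = 79.87 rad/s; BW = Δω/(2π) = 12.71 Hz.

(a) f₀ = 1487 Hz  (b) Q = 117  (c) BW = 12.71 Hz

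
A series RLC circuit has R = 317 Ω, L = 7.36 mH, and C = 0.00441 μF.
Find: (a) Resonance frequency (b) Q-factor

Step 1 — Resonance condition Im(Z)=0 gives ω₀ = 1/√(LC).
Step 2 — ω₀ = 1/√(0.00736·4.41e-09) = 1.755e+05 rad/s.
Step 3 — f₀ = ω₀/(2π) = 2.794e+04 Hz.
Step 4 — Series Q: Q = ω₀L/R = 1.755e+05·0.00736/317 = 4.075.

(a) f₀ = 2.794e+04 Hz  (b) Q = 4.075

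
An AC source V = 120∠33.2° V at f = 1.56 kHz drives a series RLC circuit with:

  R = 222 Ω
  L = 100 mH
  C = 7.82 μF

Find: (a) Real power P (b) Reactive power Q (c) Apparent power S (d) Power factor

Step 1 — Angular frequency: ω = 2π·f = 2π·1560 = 9802 rad/s.
Step 2 — Component impedances:
  R: Z = R = 222 Ω
  L: Z = jωL = j·9802·0.1 = 0 + j980.2 Ω
  C: Z = 1/(jωC) = -j/(ω·C) = 0 - j13.05 Ω
Step 3 — Series combination: Z_total = R + L + C = 222 + j967.1 Ω = 992.3∠77.1° Ω.
Step 4 — Source phasor: V = 120∠33.2° V = 100.4 + j65.71 V.
Step 5 — Current: I = V / Z = 0.08718 - j0.08381 A = 0.1209∠-43.9° A.
Step 6 — Complex power: S = V·I* = 3.247 + j14.14 VA.
Step 7 — Real power: P = Re(S) = 3.247 W.
Step 8 — Reactive power: Q = Im(S) = 14.14 VAR.
Step 9 — Apparent power: |S| = 14.51 VA.
Step 10 — Power factor: PF = P/|S| = 0.2237 (lagging).

(a) P = 3.247 W  (b) Q = 14.14 VAR  (c) S = 14.51 VA  (d) PF = 0.2237 (lagging)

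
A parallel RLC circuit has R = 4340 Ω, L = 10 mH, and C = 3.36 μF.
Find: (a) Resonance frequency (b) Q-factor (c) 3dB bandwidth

Step 1 — Resonance: ω₀ = 1/√(LC) = 1/√(0.01·3.36e-06) = 5455 rad/s.
Step 2 — f₀ = ω₀/(2π) = 868.3 Hz.
Step 3 — Parallel Q: Q = R/(ω₀L) = 4340/(5455·0.01) = 79.55.
Step 4 — Bandwidth: Δω = ω₀/Q = 68.58 rad/s; BW = Δω/(2π) = 10.91 Hz.

(a) f₀ = 868.3 Hz  (b) Q = 79.55  (c) BW = 10.91 Hz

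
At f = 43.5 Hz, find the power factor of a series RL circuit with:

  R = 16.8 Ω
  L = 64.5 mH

Step 1 — Angular frequency: ω = 2π·f = 2π·43.5 = 273.3 rad/s.
Step 2 — Component impedances:
  R: Z = R = 16.8 Ω
  L: Z = jωL = j·273.3·0.0645 = 0 + j17.63 Ω
Step 3 — Series combination: Z_total = R + L = 16.8 + j17.63 Ω = 24.35∠46.4° Ω.
Step 4 — Power factor: PF = cos(φ) = Re(Z)/|Z| = 16.8/24.35 = 0.6899.
Step 5 — Type: Im(Z) = 17.63 ⇒ lagging (phase φ = 46.4°).

PF = 0.6899 (lagging, φ = 46.4°)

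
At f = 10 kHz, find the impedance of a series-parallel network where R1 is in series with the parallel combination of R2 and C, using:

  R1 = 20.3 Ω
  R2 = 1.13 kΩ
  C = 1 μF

Step 1 — Angular frequency: ω = 2π·f = 2π·1e+04 = 6.283e+04 rad/s.
Step 2 — Component impedances:
  R1: Z = R = 20.3 Ω
  R2: Z = R = 1130 Ω
  C: Z = 1/(jωC) = -j/(ω·C) = 0 - j15.92 Ω
Step 3 — Parallel branch: R2 || C = 1/(1/R2 + 1/C) = 0.2241 - j15.91 Ω.
Step 4 — Series with R1: Z_total = R1 + (R2 || C) = 20.52 - j15.91 Ω = 25.97∠-37.8° Ω.

Z = 20.52 - j15.91 Ω = 25.97∠-37.8° Ω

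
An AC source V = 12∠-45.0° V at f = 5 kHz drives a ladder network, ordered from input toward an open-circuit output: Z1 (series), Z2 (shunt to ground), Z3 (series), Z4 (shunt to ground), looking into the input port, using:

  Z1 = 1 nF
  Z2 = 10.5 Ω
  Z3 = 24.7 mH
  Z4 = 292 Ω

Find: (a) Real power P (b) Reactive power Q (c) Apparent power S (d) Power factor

Step 1 — Angular frequency: ω = 2π·f = 2π·5000 = 3.142e+04 rad/s.
Step 2 — Component impedances:
  Z1: Z = 1/(jωC) = -j/(ω·C) = 0 - j3.183e+04 Ω
  Z2: Z = R = 10.5 Ω
  Z3: Z = jωL = j·3.142e+04·0.0247 = 0 + j776 Ω
  Z4: Z = R = 292 Ω
Step 3 — Ladder network (open output): work backward from the far end, alternating series and parallel combinations. Z_in = 10.45 - j3.183e+04 Ω = 3.183e+04∠-90.0° Ω.
Step 4 — Source phasor: V = 12∠-45.0° V = 8.485 - j8.485 V.
Step 5 — Current: I = V / Z = 0.0002667 + j0.0002665 A = 0.000377∠45.0° A.
Step 6 — Complex power: S = V·I* = 1.485e-06 - j0.004524 VA.
Step 7 — Real power: P = Re(S) = 1.485e-06 W.
Step 8 — Reactive power: Q = Im(S) = -0.004524 VAR.
Step 9 — Apparent power: |S| = 0.004524 VA.
Step 10 — Power factor: PF = P/|S| = 0.0003284 (leading).

(a) P = 1.485e-06 W  (b) Q = -0.004524 VAR  (c) S = 0.004524 VA  (d) PF = 0.0003284 (leading)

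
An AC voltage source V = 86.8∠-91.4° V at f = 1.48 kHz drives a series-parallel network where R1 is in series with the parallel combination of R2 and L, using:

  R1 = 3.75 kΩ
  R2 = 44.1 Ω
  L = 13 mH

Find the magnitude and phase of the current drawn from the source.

Step 1 — Angular frequency: ω = 2π·f = 2π·1480 = 9299 rad/s.
Step 2 — Component impedances:
  R1: Z = R = 3750 Ω
  R2: Z = R = 44.1 Ω
  L: Z = jωL = j·9299·0.013 = 0 + j120.9 Ω
Step 3 — Parallel branch: R2 || L = 1/(1/R2 + 1/L) = 38.92 + j14.2 Ω.
Step 4 — Series with R1: Z_total = R1 + (R2 || L) = 3789 + j14.2 Ω = 3789∠0.2° Ω.
Step 5 — Source phasor: V = 86.8∠-91.4° V = -2.121 - j86.77 V.
Step 6 — Ohm's law: I = V / Z_total = (-2.121 - j86.77) / (3789 + j14.2) = -0.0006455 - j0.0229 A.
Step 7 — Convert to polar: |I| = 0.02291 A, ∠I = -91.6°.

I = 0.02291∠-91.6° A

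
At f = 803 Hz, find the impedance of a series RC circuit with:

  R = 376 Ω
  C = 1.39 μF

Step 1 — Angular frequency: ω = 2π·f = 2π·803 = 5045 rad/s.
Step 2 — Component impedances:
  R: Z = R = 376 Ω
  C: Z = 1/(jωC) = -j/(ω·C) = 0 - j142.6 Ω
Step 3 — Series combination: Z_total = R + C = 376 - j142.6 Ω = 402.1∠-20.8° Ω.

Z = 376 - j142.6 Ω = 402.1∠-20.8° Ω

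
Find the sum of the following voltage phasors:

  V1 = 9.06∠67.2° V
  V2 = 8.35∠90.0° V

Step 1 — Convert each phasor to rectangular form:
  V1 = 9.06·(cos(67.2°) + j·sin(67.2°)) = 3.511 + j8.352 V
  V2 = 8.35·(cos(90.0°) + j·sin(90.0°)) = 0 + j8.35 V
Step 2 — Sum components: V_total = 3.511 + j16.7 V.
Step 3 — Convert to polar: |V_total| = 17.07 V, ∠V_total = 78.1°.

V_total = 17.07∠78.1° V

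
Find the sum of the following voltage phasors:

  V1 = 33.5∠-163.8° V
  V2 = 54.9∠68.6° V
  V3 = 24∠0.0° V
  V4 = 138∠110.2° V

Step 1 — Convert each phasor to rectangular form:
  V1 = 33.5·(cos(-163.8°) + j·sin(-163.8°)) = -32.17 - j9.346 V
  V2 = 54.9·(cos(68.6°) + j·sin(68.6°)) = 20.03 + j51.11 V
  V3 = 24·(cos(0.0°) + j·sin(0.0°)) = 24 V
  V4 = 138·(cos(110.2°) + j·sin(110.2°)) = -47.65 + j129.5 V
Step 2 — Sum components: V_total = -35.79 + j171.3 V.
Step 3 — Convert to polar: |V_total| = 175 V, ∠V_total = 101.8°.

V_total = 175∠101.8° V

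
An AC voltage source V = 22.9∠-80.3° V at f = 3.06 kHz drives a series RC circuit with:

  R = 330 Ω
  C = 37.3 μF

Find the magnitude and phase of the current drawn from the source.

Step 1 — Angular frequency: ω = 2π·f = 2π·3060 = 1.923e+04 rad/s.
Step 2 — Component impedances:
  R: Z = R = 330 Ω
  C: Z = 1/(jωC) = -j/(ω·C) = 0 - j1.394 Ω
Step 3 — Series combination: Z_total = R + C = 330 - j1.394 Ω = 330∠-0.2° Ω.
Step 4 — Source phasor: V = 22.9∠-80.3° V = 3.858 - j22.57 V.
Step 5 — Ohm's law: I = V / Z_total = (3.858 - j22.57) / (330 - j1.394) = 0.01198 - j0.06835 A.
Step 6 — Convert to polar: |I| = 0.06939 A, ∠I = -80.1°.

I = 0.06939∠-80.1° A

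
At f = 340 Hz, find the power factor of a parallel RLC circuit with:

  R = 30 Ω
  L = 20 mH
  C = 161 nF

Step 1 — Angular frequency: ω = 2π·f = 2π·340 = 2136 rad/s.
Step 2 — Component impedances:
  R: Z = R = 30 Ω
  L: Z = jωL = j·2136·0.02 = 0 + j42.73 Ω
  C: Z = 1/(jωC) = -j/(ω·C) = 0 - j2907 Ω
Step 3 — Parallel combination: 1/Z_total = 1/R + 1/L + 1/C; Z_total = 20.29 + j14.04 Ω = 24.67∠34.7° Ω.
Step 4 — Power factor: PF = cos(φ) = Re(Z)/|Z| = 20.289/24.671 = 0.8224.
Step 5 — Type: Im(Z) = 14.04 ⇒ lagging (phase φ = 34.7°).

PF = 0.8224 (lagging, φ = 34.7°)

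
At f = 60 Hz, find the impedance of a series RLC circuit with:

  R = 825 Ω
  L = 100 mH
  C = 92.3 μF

Step 1 — Angular frequency: ω = 2π·f = 2π·60 = 377 rad/s.
Step 2 — Component impedances:
  R: Z = R = 825 Ω
  L: Z = jωL = j·377·0.1 = 0 + j37.7 Ω
  C: Z = 1/(jωC) = -j/(ω·C) = 0 - j28.74 Ω
Step 3 — Series combination: Z_total = R + L + C = 825 + j8.96 Ω = 825∠0.6° Ω.

Z = 825 + j8.96 Ω = 825∠0.6° Ω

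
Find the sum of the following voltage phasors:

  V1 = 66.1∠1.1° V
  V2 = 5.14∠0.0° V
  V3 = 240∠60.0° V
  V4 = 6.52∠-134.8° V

Step 1 — Convert each phasor to rectangular form:
  V1 = 66.1·(cos(1.1°) + j·sin(1.1°)) = 66.09 + j1.269 V
  V2 = 5.14·(cos(0.0°) + j·sin(0.0°)) = 5.14 V
  V3 = 240·(cos(60.0°) + j·sin(60.0°)) = 120 + j207.8 V
  V4 = 6.52·(cos(-134.8°) + j·sin(-134.8°)) = -4.594 - j4.626 V
Step 2 — Sum components: V_total = 186.6 + j204.5 V.
Step 3 — Convert to polar: |V_total| = 276.9 V, ∠V_total = 47.6°.

V_total = 276.9∠47.6° V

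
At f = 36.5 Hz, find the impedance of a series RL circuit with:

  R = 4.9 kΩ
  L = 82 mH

Step 1 — Angular frequency: ω = 2π·f = 2π·36.5 = 229.3 rad/s.
Step 2 — Component impedances:
  R: Z = R = 4900 Ω
  L: Z = jωL = j·229.3·0.082 = 0 + j18.81 Ω
Step 3 — Series combination: Z_total = R + L = 4900 + j18.81 Ω = 4900∠0.2° Ω.

Z = 4900 + j18.81 Ω = 4900∠0.2° Ω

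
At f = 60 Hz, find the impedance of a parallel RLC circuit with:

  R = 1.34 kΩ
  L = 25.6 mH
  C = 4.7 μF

Step 1 — Angular frequency: ω = 2π·f = 2π·60 = 377 rad/s.
Step 2 — Component impedances:
  R: Z = R = 1340 Ω
  L: Z = jωL = j·377·0.0256 = 0 + j9.651 Ω
  C: Z = 1/(jωC) = -j/(ω·C) = 0 - j564.4 Ω
Step 3 — Parallel combination: 1/Z_total = 1/R + 1/L + 1/C; Z_total = 0.07194 + j9.818 Ω = 9.819∠89.6° Ω.

Z = 0.07194 + j9.818 Ω = 9.819∠89.6° Ω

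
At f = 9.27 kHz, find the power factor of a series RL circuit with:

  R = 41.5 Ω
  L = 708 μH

Step 1 — Angular frequency: ω = 2π·f = 2π·9270 = 5.825e+04 rad/s.
Step 2 — Component impedances:
  R: Z = R = 41.5 Ω
  L: Z = jωL = j·5.825e+04·0.000708 = 0 + j41.24 Ω
Step 3 — Series combination: Z_total = R + L = 41.5 + j41.24 Ω = 58.5∠44.8° Ω.
Step 4 — Power factor: PF = cos(φ) = Re(Z)/|Z| = 41.5/58.505 = 0.7093.
Step 5 — Type: Im(Z) = 41.24 ⇒ lagging (phase φ = 44.8°).

PF = 0.7093 (lagging, φ = 44.8°)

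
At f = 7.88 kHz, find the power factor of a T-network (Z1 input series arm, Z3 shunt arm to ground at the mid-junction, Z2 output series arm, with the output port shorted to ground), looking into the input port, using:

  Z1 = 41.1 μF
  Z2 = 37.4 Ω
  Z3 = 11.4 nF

Step 1 — Angular frequency: ω = 2π·f = 2π·7880 = 4.951e+04 rad/s.
Step 2 — Component impedances:
  Z1: Z = 1/(jωC) = -j/(ω·C) = 0 - j0.4914 Ω
  Z2: Z = R = 37.4 Ω
  Z3: Z = 1/(jωC) = -j/(ω·C) = 0 - j1772 Ω
Step 3 — With the output port shorted to ground, the output series arm Z2 runs from the junction to ground; the shunt arm Z3 also runs from the junction to ground. They appear in parallel: Z3 || Z2 = 37.38 - j0.7892 Ω.
Step 4 — Series with input arm Z1: Z_in = Z1 + (Z3 || Z2) = 37.38 - j1.281 Ω = 37.41∠-2.0° Ω.
Step 5 — Power factor: PF = cos(φ) = Re(Z)/|Z| = 37.383/37.405 = 0.9994.
Step 6 — Type: Im(Z) = -1.281 ⇒ leading (phase φ = -2.0°).

PF = 0.9994 (leading, φ = -2.0°)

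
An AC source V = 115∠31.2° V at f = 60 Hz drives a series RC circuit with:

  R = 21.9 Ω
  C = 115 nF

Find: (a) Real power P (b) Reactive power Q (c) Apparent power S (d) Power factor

Step 1 — Angular frequency: ω = 2π·f = 2π·60 = 377 rad/s.
Step 2 — Component impedances:
  R: Z = R = 21.9 Ω
  C: Z = 1/(jωC) = -j/(ω·C) = 0 - j2.307e+04 Ω
Step 3 — Series combination: Z_total = R + C = 21.9 - j2.307e+04 Ω = 2.307e+04∠-89.9° Ω.
Step 4 — Source phasor: V = 115∠31.2° V = 98.37 + j59.57 V.
Step 5 — Current: I = V / Z = -0.002579 + j0.004267 A = 0.004986∠121.1° A.
Step 6 — Complex power: S = V·I* = 0.0005444 - j0.5734 VA.
Step 7 — Real power: P = Re(S) = 0.0005444 W.
Step 8 — Reactive power: Q = Im(S) = -0.5734 VAR.
Step 9 — Apparent power: |S| = 0.5734 VA.
Step 10 — Power factor: PF = P/|S| = 0.0009495 (leading).

(a) P = 0.0005444 W  (b) Q = -0.5734 VAR  (c) S = 0.5734 VA  (d) PF = 0.0009495 (leading)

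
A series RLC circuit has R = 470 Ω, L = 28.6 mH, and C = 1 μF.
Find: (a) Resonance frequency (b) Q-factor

Step 1 — Resonance condition Im(Z)=0 gives ω₀ = 1/√(LC).
Step 2 — ω₀ = 1/√(0.0286·1e-06) = 5913 rad/s.
Step 3 — f₀ = ω₀/(2π) = 941.1 Hz.
Step 4 — Series Q: Q = ω₀L/R = 5913·0.0286/470 = 0.3598.

(a) f₀ = 941.1 Hz  (b) Q = 0.3598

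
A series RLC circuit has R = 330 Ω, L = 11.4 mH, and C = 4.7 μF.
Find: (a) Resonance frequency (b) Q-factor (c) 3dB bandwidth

Step 1 — Resonance: ω₀ = 1/√(LC) = 1/√(0.0114·4.7e-06) = 4320 rad/s.
Step 2 — f₀ = ω₀/(2π) = 687.6 Hz.
Step 3 — Series Q: Q = ω₀L/R = 4320·0.0114/330 = 0.1492.
Step 4 — Bandwidth: Δω = ω₀/Q = 2.895e+04 rad/s; BW = Δω/(2π) = 4607 Hz.

(a) f₀ = 687.6 Hz  (b) Q = 0.1492  (c) BW = 4607 Hz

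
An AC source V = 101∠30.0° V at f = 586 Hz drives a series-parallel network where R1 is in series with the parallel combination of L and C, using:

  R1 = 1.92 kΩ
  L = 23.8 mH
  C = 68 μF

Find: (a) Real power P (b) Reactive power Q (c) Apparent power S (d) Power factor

Step 1 — Angular frequency: ω = 2π·f = 2π·586 = 3682 rad/s.
Step 2 — Component impedances:
  R1: Z = R = 1920 Ω
  L: Z = jωL = j·3682·0.0238 = 0 + j87.63 Ω
  C: Z = 1/(jωC) = -j/(ω·C) = 0 - j3.994 Ω
Step 3 — Parallel branch: L || C = 1/(1/L + 1/C) = 0 - j4.185 Ω.
Step 4 — Series with R1: Z_total = R1 + (L || C) = 1920 - j4.185 Ω = 1920∠-0.1° Ω.
Step 5 — Source phasor: V = 101∠30.0° V = 87.47 + j50.5 V.
Step 6 — Current: I = V / Z = 0.0455 + j0.0264 A = 0.0526∠30.1° A.
Step 7 — Complex power: S = V·I* = 5.313 - j0.01158 VA.
Step 8 — Real power: P = Re(S) = 5.313 W.
Step 9 — Reactive power: Q = Im(S) = -0.01158 VAR.
Step 10 — Apparent power: |S| = 5.313 VA.
Step 11 — Power factor: PF = P/|S| = 1 (leading).

(a) P = 5.313 W  (b) Q = -0.01158 VAR  (c) S = 5.313 VA  (d) PF = 1 (leading)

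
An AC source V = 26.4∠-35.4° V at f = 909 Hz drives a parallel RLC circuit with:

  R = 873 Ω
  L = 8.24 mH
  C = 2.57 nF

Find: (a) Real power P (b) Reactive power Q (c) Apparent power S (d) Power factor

Step 1 — Angular frequency: ω = 2π·f = 2π·909 = 5711 rad/s.
Step 2 — Component impedances:
  R: Z = R = 873 Ω
  L: Z = jωL = j·5711·0.00824 = 0 + j47.06 Ω
  C: Z = 1/(jωC) = -j/(ω·C) = 0 - j6.813e+04 Ω
Step 3 — Parallel combination: 1/Z_total = 1/R + 1/L + 1/C; Z_total = 2.533 + j46.96 Ω = 47.03∠86.9° Ω.
Step 4 — Source phasor: V = 26.4∠-35.4° V = 21.52 - j15.29 V.
Step 5 — Current: I = V / Z = -0.3001 - j0.4745 A = 0.5614∠-122.3° A.
Step 6 — Complex power: S = V·I* = 0.7984 + j14.8 VA.
Step 7 — Real power: P = Re(S) = 0.7984 W.
Step 8 — Reactive power: Q = Im(S) = 14.8 VAR.
Step 9 — Apparent power: |S| = 14.82 VA.
Step 10 — Power factor: PF = P/|S| = 0.05387 (lagging).

(a) P = 0.7984 W  (b) Q = 14.8 VAR  (c) S = 14.82 VA  (d) PF = 0.05387 (lagging)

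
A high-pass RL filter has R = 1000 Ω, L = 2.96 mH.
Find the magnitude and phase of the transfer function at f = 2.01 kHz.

Step 1 — Angular frequency: ω = 2π·2010 = 1.263e+04 rad/s.
Step 2 — Transfer function: H(jω) = jωL/(R + jωL).
Step 3 — Numerator jωL = j·37.38; denominator R + jωL = 1000 + j37.38.
Step 4 — H = 0.001395 + j0.03733.
Step 5 — Magnitude: |H| = 0.03736 (-28.6 dB); phase: φ = 87.9°.

|H| = 0.03736 (-28.6 dB), φ = 87.9°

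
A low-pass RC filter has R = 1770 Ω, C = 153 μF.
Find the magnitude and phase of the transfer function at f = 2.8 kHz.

Step 1 — Angular frequency: ω = 2π·2800 = 1.759e+04 rad/s.
Step 2 — Transfer function: H(jω) = 1/(1 + jωRC).
Step 3 — Denominator: 1 + jωRC = 1 + j·1.759e+04·1770·0.000153 = 1 + j4764.
Step 4 — H = 4.405e-08 - j0.0002099.
Step 5 — Magnitude: |H| = 0.0002099 (-73.6 dB); phase: φ = -90.0°.

|H| = 0.0002099 (-73.6 dB), φ = -90.0°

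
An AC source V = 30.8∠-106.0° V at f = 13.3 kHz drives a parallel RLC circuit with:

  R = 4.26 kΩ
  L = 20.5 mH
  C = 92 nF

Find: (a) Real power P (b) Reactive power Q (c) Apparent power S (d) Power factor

Step 1 — Angular frequency: ω = 2π·f = 2π·1.33e+04 = 8.357e+04 rad/s.
Step 2 — Component impedances:
  R: Z = R = 4260 Ω
  L: Z = jωL = j·8.357e+04·0.0205 = 0 + j1713 Ω
  C: Z = 1/(jωC) = -j/(ω·C) = 0 - j130.1 Ω
Step 3 — Parallel combination: 1/Z_total = 1/R + 1/L + 1/C; Z_total = 4.646 - j140.6 Ω = 140.7∠-88.1° Ω.
Step 4 — Source phasor: V = 30.8∠-106.0° V = -8.49 - j29.61 V.
Step 5 — Current: I = V / Z = 0.2083 - j0.06726 A = 0.2189∠-17.9° A.
Step 6 — Complex power: S = V·I* = 0.2227 - j6.739 VA.
Step 7 — Real power: P = Re(S) = 0.2227 W.
Step 8 — Reactive power: Q = Im(S) = -6.739 VAR.
Step 9 — Apparent power: |S| = 6.743 VA.
Step 10 — Power factor: PF = P/|S| = 0.03302 (leading).

(a) P = 0.2227 W  (b) Q = -6.739 VAR  (c) S = 6.743 VA  (d) PF = 0.03302 (leading)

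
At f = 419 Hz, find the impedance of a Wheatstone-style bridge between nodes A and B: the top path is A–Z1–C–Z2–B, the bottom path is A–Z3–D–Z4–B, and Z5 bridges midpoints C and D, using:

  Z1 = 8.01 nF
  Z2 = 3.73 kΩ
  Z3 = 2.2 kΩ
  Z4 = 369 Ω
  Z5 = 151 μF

Step 1 — Angular frequency: ω = 2π·f = 2π·419 = 2633 rad/s.
Step 2 — Component impedances:
  Z1: Z = 1/(jωC) = -j/(ω·C) = 0 - j4.742e+04 Ω
  Z2: Z = R = 3730 Ω
  Z3: Z = R = 2200 Ω
  Z4: Z = R = 369 Ω
  Z5: Z = 1/(jωC) = -j/(ω·C) = 0 - j2.516 Ω
Step 3 — Bridge requires nodal analysis (the Z5 bridge couples midpoints C and D, so the two paths cannot be reduced to a simple series/parallel combination). Setting node B to ground and injecting 1 A at node A, the 3-node admittance system at A, C, D solves to V_A = Z_AB = 2531 - j101.9 Ω = 2533∠-2.3° Ω.

Z = 2531 - j101.9 Ω = 2533∠-2.3° Ω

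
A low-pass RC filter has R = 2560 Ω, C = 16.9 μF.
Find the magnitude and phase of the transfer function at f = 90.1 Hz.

Step 1 — Angular frequency: ω = 2π·90.1 = 566.1 rad/s.
Step 2 — Transfer function: H(jω) = 1/(1 + jωRC).
Step 3 — Denominator: 1 + jωRC = 1 + j·566.1·2560·1.69e-05 = 1 + j24.49.
Step 4 — H = 0.001664 - j0.04076.
Step 5 — Magnitude: |H| = 0.0408 (-27.8 dB); phase: φ = -87.7°.

|H| = 0.0408 (-27.8 dB), φ = -87.7°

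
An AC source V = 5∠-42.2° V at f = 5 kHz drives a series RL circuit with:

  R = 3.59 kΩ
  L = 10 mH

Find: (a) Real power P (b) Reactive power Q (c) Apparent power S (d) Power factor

Step 1 — Angular frequency: ω = 2π·f = 2π·5000 = 3.142e+04 rad/s.
Step 2 — Component impedances:
  R: Z = R = 3590 Ω
  L: Z = jωL = j·3.142e+04·0.01 = 0 + j314.2 Ω
Step 3 — Series combination: Z_total = R + L = 3590 + j314.2 Ω = 3604∠5.0° Ω.
Step 4 — Source phasor: V = 5∠-42.2° V = 3.704 - j3.359 V.
Step 5 — Current: I = V / Z = 0.0009427 - j0.001018 A = 0.001387∠-47.2° A.
Step 6 — Complex power: S = V·I* = 0.006911 + j0.0006048 VA.
Step 7 — Real power: P = Re(S) = 0.006911 W.
Step 8 — Reactive power: Q = Im(S) = 0.0006048 VAR.
Step 9 — Apparent power: |S| = 0.006937 VA.
Step 10 — Power factor: PF = P/|S| = 0.9962 (lagging).

(a) P = 0.006911 W  (b) Q = 0.0006048 VAR  (c) S = 0.006937 VA  (d) PF = 0.9962 (lagging)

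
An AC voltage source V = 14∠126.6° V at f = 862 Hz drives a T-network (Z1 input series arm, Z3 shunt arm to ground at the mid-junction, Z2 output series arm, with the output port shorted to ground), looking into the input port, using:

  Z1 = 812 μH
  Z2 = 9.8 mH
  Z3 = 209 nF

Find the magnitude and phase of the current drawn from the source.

Step 1 — Angular frequency: ω = 2π·f = 2π·862 = 5416 rad/s.
Step 2 — Component impedances:
  Z1: Z = jωL = j·5416·0.000812 = 0 + j4.398 Ω
  Z2: Z = jωL = j·5416·0.0098 = 0 + j53.08 Ω
  Z3: Z = 1/(jωC) = -j/(ω·C) = 0 - j883.4 Ω
Step 3 — With the output port shorted to ground, the output series arm Z2 runs from the junction to ground; the shunt arm Z3 also runs from the junction to ground. They appear in parallel: Z3 || Z2 = 0 + j56.47 Ω.
Step 4 — Series with input arm Z1: Z_in = Z1 + (Z3 || Z2) = 0 + j60.87 Ω = 60.87∠90.0° Ω.
Step 5 — Source phasor: V = 14∠126.6° V = -8.347 + j11.24 V.
Step 6 — Ohm's law: I = V / Z_total = (-8.347 + j11.24) / (0 + j60.87) = 0.1847 + j0.1371 A.
Step 7 — Convert to polar: |I| = 0.23 A, ∠I = 36.6°.

I = 0.23∠36.6° A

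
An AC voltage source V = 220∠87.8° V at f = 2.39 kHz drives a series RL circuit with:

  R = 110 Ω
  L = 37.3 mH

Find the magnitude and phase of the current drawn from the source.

Step 1 — Angular frequency: ω = 2π·f = 2π·2390 = 1.502e+04 rad/s.
Step 2 — Component impedances:
  R: Z = R = 110 Ω
  L: Z = jωL = j·1.502e+04·0.0373 = 0 + j560.1 Ω
Step 3 — Series combination: Z_total = R + L = 110 + j560.1 Ω = 570.8∠78.9° Ω.
Step 4 — Source phasor: V = 220∠87.8° V = 8.445 + j219.8 V.
Step 5 — Ohm's law: I = V / Z_total = (8.445 + j219.8) / (110 + j560.1) = 0.3808 + j0.0597 A.
Step 6 — Convert to polar: |I| = 0.3854 A, ∠I = 8.9°.

I = 0.3854∠8.9° A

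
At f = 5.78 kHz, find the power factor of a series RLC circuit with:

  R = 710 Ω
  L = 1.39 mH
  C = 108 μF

Step 1 — Angular frequency: ω = 2π·f = 2π·5780 = 3.632e+04 rad/s.
Step 2 — Component impedances:
  R: Z = R = 710 Ω
  L: Z = jωL = j·3.632e+04·0.00139 = 0 + j50.48 Ω
  C: Z = 1/(jωC) = -j/(ω·C) = 0 - j0.255 Ω
Step 3 — Series combination: Z_total = R + L + C = 710 + j50.23 Ω = 711.8∠4.0° Ω.
Step 4 — Power factor: PF = cos(φ) = Re(Z)/|Z| = 710/711.8 = 0.9975.
Step 5 — Type: Im(Z) = 50.23 ⇒ lagging (phase φ = 4.0°).

PF = 0.9975 (lagging, φ = 4.0°)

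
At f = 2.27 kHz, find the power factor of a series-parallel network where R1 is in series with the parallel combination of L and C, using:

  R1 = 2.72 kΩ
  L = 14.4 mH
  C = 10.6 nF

Step 1 — Angular frequency: ω = 2π·f = 2π·2270 = 1.426e+04 rad/s.
Step 2 — Component impedances:
  R1: Z = R = 2720 Ω
  L: Z = jωL = j·1.426e+04·0.0144 = 0 + j205.4 Ω
  C: Z = 1/(jωC) = -j/(ω·C) = 0 - j6614 Ω
Step 3 — Parallel branch: L || C = 1/(1/L + 1/C) = 0 + j212 Ω.
Step 4 — Series with R1: Z_total = R1 + (L || C) = 2720 + j212 Ω = 2728∠4.5° Ω.
Step 5 — Power factor: PF = cos(φ) = Re(Z)/|Z| = 2720/2728.2 = 0.997.
Step 6 — Type: Im(Z) = 212 ⇒ lagging (phase φ = 4.5°).

PF = 0.997 (lagging, φ = 4.5°)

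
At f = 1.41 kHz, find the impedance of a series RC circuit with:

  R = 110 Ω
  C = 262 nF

Step 1 — Angular frequency: ω = 2π·f = 2π·1410 = 8859 rad/s.
Step 2 — Component impedances:
  R: Z = R = 110 Ω
  C: Z = 1/(jωC) = -j/(ω·C) = 0 - j430.8 Ω
Step 3 — Series combination: Z_total = R + C = 110 - j430.8 Ω = 444.6∠-75.7° Ω.

Z = 110 - j430.8 Ω = 444.6∠-75.7° Ω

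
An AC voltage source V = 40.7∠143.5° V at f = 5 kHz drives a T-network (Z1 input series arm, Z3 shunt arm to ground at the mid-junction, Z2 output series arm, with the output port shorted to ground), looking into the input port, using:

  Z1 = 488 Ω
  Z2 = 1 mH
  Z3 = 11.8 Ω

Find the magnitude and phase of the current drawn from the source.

Step 1 — Angular frequency: ω = 2π·f = 2π·5000 = 3.142e+04 rad/s.
Step 2 — Component impedances:
  Z1: Z = R = 488 Ω
  Z2: Z = jωL = j·3.142e+04·0.001 = 0 + j31.42 Ω
  Z3: Z = R = 11.8 Ω
Step 3 — With the output port shorted to ground, the output series arm Z2 runs from the junction to ground; the shunt arm Z3 also runs from the junction to ground. They appear in parallel: Z3 || Z2 = 10.34 + j3.884 Ω.
Step 4 — Series with input arm Z1: Z_in = Z1 + (Z3 || Z2) = 498.3 + j3.884 Ω = 498.4∠0.4° Ω.
Step 5 — Source phasor: V = 40.7∠143.5° V = -32.72 + j24.21 V.
Step 6 — Ohm's law: I = V / Z_total = (-32.72 + j24.21) / (498.3 + j3.884) = -0.06527 + j0.04909 A.
Step 7 — Convert to polar: |I| = 0.08167 A, ∠I = 143.1°.

I = 0.08167∠143.1° A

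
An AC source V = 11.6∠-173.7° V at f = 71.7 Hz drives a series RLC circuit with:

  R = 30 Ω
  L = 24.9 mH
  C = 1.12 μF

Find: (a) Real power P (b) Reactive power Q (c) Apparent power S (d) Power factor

Step 1 — Angular frequency: ω = 2π·f = 2π·71.7 = 450.5 rad/s.
Step 2 — Component impedances:
  R: Z = R = 30 Ω
  L: Z = jωL = j·450.5·0.0249 = 0 + j11.22 Ω
  C: Z = 1/(jωC) = -j/(ω·C) = 0 - j1982 Ω
Step 3 — Series combination: Z_total = R + L + C = 30 - j1971 Ω = 1971∠-89.1° Ω.
Step 4 — Source phasor: V = 11.6∠-173.7° V = -11.53 - j1.273 V.
Step 5 — Current: I = V / Z = 0.0005567 - j0.005859 A = 0.005886∠-84.6° A.
Step 6 — Complex power: S = V·I* = 0.001039 - j0.06826 VA.
Step 7 — Real power: P = Re(S) = 0.001039 W.
Step 8 — Reactive power: Q = Im(S) = -0.06826 VAR.
Step 9 — Apparent power: |S| = 0.06827 VA.
Step 10 — Power factor: PF = P/|S| = 0.01522 (leading).

(a) P = 0.001039 W  (b) Q = -0.06826 VAR  (c) S = 0.06827 VA  (d) PF = 0.01522 (leading)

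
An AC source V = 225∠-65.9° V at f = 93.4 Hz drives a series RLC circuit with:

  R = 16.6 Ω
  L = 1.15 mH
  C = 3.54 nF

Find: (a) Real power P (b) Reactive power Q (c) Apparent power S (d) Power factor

Step 1 — Angular frequency: ω = 2π·f = 2π·93.4 = 586.8 rad/s.
Step 2 — Component impedances:
  R: Z = R = 16.6 Ω
  L: Z = jωL = j·586.8·0.00115 = 0 + j0.6749 Ω
  C: Z = 1/(jωC) = -j/(ω·C) = 0 - j4.814e+05 Ω
Step 3 — Series combination: Z_total = R + L + C = 16.6 - j4.814e+05 Ω = 4.814e+05∠-90.0° Ω.
Step 4 — Source phasor: V = 225∠-65.9° V = 91.87 - j205.4 V.
Step 5 — Current: I = V / Z = 0.0004267 + j0.0001908 A = 0.0004674∠24.1° A.
Step 6 — Complex power: S = V·I* = 3.627e-06 - j0.1052 VA.
Step 7 — Real power: P = Re(S) = 3.627e-06 W.
Step 8 — Reactive power: Q = Im(S) = -0.1052 VAR.
Step 9 — Apparent power: |S| = 0.1052 VA.
Step 10 — Power factor: PF = P/|S| = 3.449e-05 (leading).

(a) P = 3.627e-06 W  (b) Q = -0.1052 VAR  (c) S = 0.1052 VA  (d) PF = 3.449e-05 (leading)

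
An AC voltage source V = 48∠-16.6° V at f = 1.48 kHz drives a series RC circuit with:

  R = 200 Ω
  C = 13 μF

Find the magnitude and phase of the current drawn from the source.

Step 1 — Angular frequency: ω = 2π·f = 2π·1480 = 9299 rad/s.
Step 2 — Component impedances:
  R: Z = R = 200 Ω
  C: Z = 1/(jωC) = -j/(ω·C) = 0 - j8.272 Ω
Step 3 — Series combination: Z_total = R + C = 200 - j8.272 Ω = 200.2∠-2.4° Ω.
Step 4 — Source phasor: V = 48∠-16.6° V = 46 - j13.71 V.
Step 5 — Ohm's law: I = V / Z_total = (46 - j13.71) / (200 - j8.272) = 0.2324 - j0.05895 A.
Step 6 — Convert to polar: |I| = 0.2398 A, ∠I = -14.2°.

I = 0.2398∠-14.2° A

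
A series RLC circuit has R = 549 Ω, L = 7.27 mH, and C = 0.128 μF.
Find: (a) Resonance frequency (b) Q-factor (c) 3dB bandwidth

Step 1 — Resonance: ω₀ = 1/√(LC) = 1/√(0.00727·1.28e-07) = 3.278e+04 rad/s.
Step 2 — f₀ = ω₀/(2π) = 5217 Hz.
Step 3 — Series Q: Q = ω₀L/R = 3.278e+04·0.00727/549 = 0.4341.
Step 4 — Bandwidth: Δω = ω₀/Q = 7.552e+04 rad/s; BW = Δω/(2π) = 1.202e+04 Hz.

(a) f₀ = 5217 Hz  (b) Q = 0.4341  (c) BW = 1.202e+04 Hz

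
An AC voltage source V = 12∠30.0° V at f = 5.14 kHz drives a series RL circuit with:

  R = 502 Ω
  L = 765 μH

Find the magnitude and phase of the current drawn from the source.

Step 1 — Angular frequency: ω = 2π·f = 2π·5140 = 3.23e+04 rad/s.
Step 2 — Component impedances:
  R: Z = R = 502 Ω
  L: Z = jωL = j·3.23e+04·0.000765 = 0 + j24.71 Ω
Step 3 — Series combination: Z_total = R + L = 502 + j24.71 Ω = 502.6∠2.8° Ω.
Step 4 — Source phasor: V = 12∠30.0° V = 10.39 + j6 V.
Step 5 — Ohm's law: I = V / Z_total = (10.39 + j6) / (502 + j24.71) = 0.02124 + j0.01091 A.
Step 6 — Convert to polar: |I| = 0.02388 A, ∠I = 27.2°.

I = 0.02388∠27.2° A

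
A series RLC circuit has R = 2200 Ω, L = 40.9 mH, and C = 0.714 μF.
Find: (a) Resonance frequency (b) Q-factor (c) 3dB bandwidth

Step 1 — Resonance condition Im(Z)=0 gives ω₀ = 1/√(LC).
Step 2 — ω₀ = 1/√(0.0409·7.14e-07) = 5852 rad/s.
Step 3 — f₀ = ω₀/(2π) = 931.3 Hz.
Step 4 — Series Q: Q = ω₀L/R = 5852·0.0409/2200 = 0.1088.
Step 5 — 3dB bandwidth: Δω = ω₀/Q = 5.379e+04 rad/s; BW = Δω/(2π) = 8561 Hz.

(a) f₀ = 931.3 Hz  (b) Q = 0.1088  (c) BW = 8561 Hz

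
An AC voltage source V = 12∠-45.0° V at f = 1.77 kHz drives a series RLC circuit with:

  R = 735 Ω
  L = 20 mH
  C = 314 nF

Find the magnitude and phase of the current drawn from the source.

Step 1 — Angular frequency: ω = 2π·f = 2π·1770 = 1.112e+04 rad/s.
Step 2 — Component impedances:
  R: Z = R = 735 Ω
  L: Z = jωL = j·1.112e+04·0.02 = 0 + j222.4 Ω
  C: Z = 1/(jωC) = -j/(ω·C) = 0 - j286.4 Ω
Step 3 — Series combination: Z_total = R + L + C = 735 - j63.94 Ω = 737.8∠-5.0° Ω.
Step 4 — Source phasor: V = 12∠-45.0° V = 8.485 - j8.485 V.
Step 5 — Ohm's law: I = V / Z_total = (8.485 - j8.485) / (735 - j63.94) = 0.01245 - j0.01046 A.
Step 6 — Convert to polar: |I| = 0.01627 A, ∠I = -40.0°.

I = 0.01627∠-40.0° A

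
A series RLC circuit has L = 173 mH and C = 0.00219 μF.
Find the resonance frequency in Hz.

Step 1 — Resonance condition Im(Z)=0 gives ω₀ = 1/√(LC).
Step 2 — ω₀ = 1/√(0.173·2.19e-09) = 5.138e+04 rad/s.
Step 3 — f₀ = ω₀/(2π) = 8177 Hz.

f₀ = 8177 Hz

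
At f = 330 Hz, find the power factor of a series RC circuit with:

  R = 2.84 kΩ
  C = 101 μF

Step 1 — Angular frequency: ω = 2π·f = 2π·330 = 2073 rad/s.
Step 2 — Component impedances:
  R: Z = R = 2840 Ω
  C: Z = 1/(jωC) = -j/(ω·C) = 0 - j4.775 Ω
Step 3 — Series combination: Z_total = R + C = 2840 - j4.775 Ω = 2840∠-0.1° Ω.
Step 4 — Power factor: PF = cos(φ) = Re(Z)/|Z| = 2840/2840 = 1.
Step 5 — Type: Im(Z) = -4.775 ⇒ leading (phase φ = -0.1°).

PF = 1 (leading, φ = -0.1°)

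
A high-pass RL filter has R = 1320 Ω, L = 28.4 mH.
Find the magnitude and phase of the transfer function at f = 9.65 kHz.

Step 1 — Angular frequency: ω = 2π·9650 = 6.063e+04 rad/s.
Step 2 — Transfer function: H(jω) = jωL/(R + jωL).
Step 3 — Numerator jωL = j·1722; denominator R + jωL = 1320 + j1722.
Step 4 — H = 0.6299 + j0.4828.
Step 5 — Magnitude: |H| = 0.7936 (-2.0 dB); phase: φ = 37.5°.

|H| = 0.7936 (-2.0 dB), φ = 37.5°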